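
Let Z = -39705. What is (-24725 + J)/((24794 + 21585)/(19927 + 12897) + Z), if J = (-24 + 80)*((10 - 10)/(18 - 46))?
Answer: 18873800/30307687 ≈ 0.62274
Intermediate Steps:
J = 0 (J = 56*(0/(-28)) = 56*(0*(-1/28)) = 56*0 = 0)
(-24725 + J)/((24794 + 21585)/(19927 + 12897) + Z) = (-24725 + 0)/((24794 + 21585)/(19927 + 12897) - 39705) = -24725/(46379/32824 - 39705) = -24725/(-1303230541/32824) = -24725*(-32824/1303230541) = 18873800/30307687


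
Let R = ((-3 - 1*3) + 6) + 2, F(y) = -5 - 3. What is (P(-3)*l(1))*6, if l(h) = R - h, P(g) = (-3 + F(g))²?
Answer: 726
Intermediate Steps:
F(y) = -8
P(g) = 121 (P(g) = (-3 - 8)² = (-11)² = 121)
R = 2 (R = ((-3 - 3) + 6) + 2 = (-6 + 6) + 2 = 0 + 2 = 2)
l(h) = 2 - h
(P(-3)*l(1))*6 = (121*(2 - 1*1))*6 = (121*(2 - 1))*6 = (121*1)*6 = 121*6 = 726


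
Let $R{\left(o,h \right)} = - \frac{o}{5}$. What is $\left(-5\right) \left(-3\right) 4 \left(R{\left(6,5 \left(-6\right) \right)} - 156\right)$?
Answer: $-9432$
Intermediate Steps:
$R{\left(o,h \right)} = - \frac{o}{5}$
$\left(-5\right) \left(-3\right) 4 \left(R{\left(6,5 \left(-6\right) \right)} - 156\right) = \left(-5\right) \left(-3\right) 4 \left(\left(- \frac{1}{5}\right) 6 - 156\right) = 15 \cdot 4 \left(- \frac{6}{5} - 156\right) = 60 \left(- \frac{786}{5}\right) = -9432$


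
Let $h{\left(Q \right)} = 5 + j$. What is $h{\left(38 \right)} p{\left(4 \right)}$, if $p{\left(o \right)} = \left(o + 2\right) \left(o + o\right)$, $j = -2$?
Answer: $144$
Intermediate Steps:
$p{\left(o \right)} = 2 o \left(2 + o\right)$ ($p{\left(o \right)} = \left(2 + o\right) 2 o = 2 o \left(2 + o\right)$)
$h{\left(Q \right)} = 3$ ($h{\left(Q \right)} = 5 - 2 = 3$)
$h{\left(38 \right)} p{\left(4 \right)} = 3 \cdot 2 \cdot 4 \left(2 + 4\right) = 3 \cdot 2 \cdot 4 \cdot 6 = 3 \cdot 48 = 144$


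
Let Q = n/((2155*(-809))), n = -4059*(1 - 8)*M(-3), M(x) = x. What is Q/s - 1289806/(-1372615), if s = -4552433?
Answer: 409471555403695729/435760731027999661 ≈ 0.93967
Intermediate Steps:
n = -85239 (n = -4059*(1 - 8)*(-3) = -(-28413)*(-3) = -4059*21 = -85239)
Q = 85239/1743395 (Q = -85239/(2155*(-809)) = -85239/(-1743395) = -85239*(-1/1743395) = 85239/1743395 ≈ 0.048893)
Q/s - 1289806/(-1372615) = (85239/1743395)/(-4552433) - 1289806/(-1372615) = (85239/1743395)*(-1/4552433) - 1289806*(-1/1372615) = -85239/7936688930035 + 1289806/1372615 = 409471555403695729/435760731027999661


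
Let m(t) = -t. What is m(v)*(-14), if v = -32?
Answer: -448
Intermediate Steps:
m(v)*(-14) = -1*(-32)*(-14) = 32*(-14) = -448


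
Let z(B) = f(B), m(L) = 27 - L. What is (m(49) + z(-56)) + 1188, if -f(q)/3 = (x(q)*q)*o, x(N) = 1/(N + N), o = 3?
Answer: 2323/2 ≈ 1161.5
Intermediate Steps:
x(N) = 1/(2*N)
f(q) = -9/2 (f(q) = -3*(1/(2*q))*q*3 = -3*3/2 = -9/2)
z(B) = -9/2
(m(49) + z(-56)) + 1188 = ((27 - 1*49) - 9/2) + 1188 = ((27 - 49) - 9/2) + 1188 = (-22 - 9/2) + 1188 = -53/2 + 1188 = 2323/2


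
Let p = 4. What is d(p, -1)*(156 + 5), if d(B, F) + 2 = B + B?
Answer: 966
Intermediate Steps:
d(B, F) = -2 + 2*B (d(B, F) = -2 + (B + B) = -2 + 2*B)
d(p, -1)*(156 + 5) = (-2 + 2*4)*(156 + 5) = (-2 + 8)*161 = 6*161 = 966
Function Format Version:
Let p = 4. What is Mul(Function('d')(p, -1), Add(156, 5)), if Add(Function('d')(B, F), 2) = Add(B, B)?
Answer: 966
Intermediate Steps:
Function('d')(B, F) = Add(-2, Mul(2, B)) (Function('d')(B, F) = Add(-2, Add(B, B)) = Add(-2, Mul(2, B)))
Mul(Function('d')(p, -1), Add(156, 5)) = Mul(Add(-2, Mul(2, 4)), Add(156, 5)) = Mul(Add(-2, 8), 161) = Mul(6, 161) = 966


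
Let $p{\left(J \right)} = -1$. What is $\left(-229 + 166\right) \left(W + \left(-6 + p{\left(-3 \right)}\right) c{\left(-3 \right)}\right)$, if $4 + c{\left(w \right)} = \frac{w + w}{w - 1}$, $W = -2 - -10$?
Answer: $- \frac{3213}{2} \approx -1606.5$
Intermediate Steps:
$W = 8$ ($W = -2 + 10 = 8$)
$c{\left(w \right)} = -4 + \frac{2 w}{-1 + w}$ ($c{\left(w \right)} = -4 + \frac{w + w}{w - 1} = -4 + \frac{2 w}{-1 + w}$)
$\left(-229 + 166\right) \left(W + \left(-6 + p{\left(-3 \right)}\right) c{\left(-3 \right)}\right) = \left(-229 + 166\right) \left(8 + \left(-6 - 1\right) \frac{2 \left(2 - -3\right)}{-1 - 3}\right) = - 63 \left(8 - 7 \frac{2 \left(2 + 3\right)}{-4}\right) = - 63 \left(8 - 7 \cdot 2 \left(- \frac{1}{4}\right) 5\right) = - 63 \left(8 - - \frac{35}{2}\right) = - 63 \left(8 + \frac{35}{2}\right) = \left(-63\right) \frac{51}{2} = - \frac{3213}{2}$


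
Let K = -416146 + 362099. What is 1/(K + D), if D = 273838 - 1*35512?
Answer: 1/184279 ≈ 5.4266e-6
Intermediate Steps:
D = 238326 (D = 273838 - 35512 = 238326)
K = -54047
1/(K + D) = 1/(-54047 + 238326) = 1/184279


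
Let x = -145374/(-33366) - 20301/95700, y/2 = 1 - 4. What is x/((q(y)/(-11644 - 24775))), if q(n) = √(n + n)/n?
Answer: -26777936995647*I*√3/177395900 ≈ -2.6145e+5*I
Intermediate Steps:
y = -6 (y = 2*(1 - 4) = 2*(-3) = -6)
x = 735273813/177395900 (x = -145374*(-1/33366) - 20301*1/95700 = 24229/5561 - 6767/31900 = 735273813/177395900 ≈ 4.1448)
q(n) = √2/√n (q(n) = √(2*n)/n = (√2*√n)/n = √2/√n)
x/((q(y)/(-11644 - 24775))) = 735273813/(177395900*(((√2/√(-6))/(-11644 - 24775)))) = 735273813/(177395900*(((√2*(-I*√6/6))/(-36419)))) = 735273813/(177395900*((-(-1)*I*√3/109257))) = 735273813/(177395900*((I*√3/109257))) = 735273813*(-36419*I*√3)/177395900 = -26777936995647*I*√3/177395900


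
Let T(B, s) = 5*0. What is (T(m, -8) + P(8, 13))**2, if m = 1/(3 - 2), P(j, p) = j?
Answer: 64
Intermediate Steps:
m = 1 (m = 1/1 = 1)
T(B, s) = 0
(T(m, -8) + P(8, 13))**2 = (0 + 8)**2 = 8**2 = 64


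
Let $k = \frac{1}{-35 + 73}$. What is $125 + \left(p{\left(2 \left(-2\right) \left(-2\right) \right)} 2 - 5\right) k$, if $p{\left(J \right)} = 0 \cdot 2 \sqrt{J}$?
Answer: $\frac{4745}{38} \approx 124.87$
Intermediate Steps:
$p{\left(J \right)} = 0$ ($p{\left(J \right)} = 0 \sqrt{J} = 0$)
$k = \frac{1}{38} \approx 0.026316$
$125 + \left(p{\left(2 \left(-2\right) \left(-2\right) \right)} 2 - 5\right) k = 125 + \left(0 \cdot 2 - 5\right) \frac{1}{38} = 125 + \left(0 - 5\right) \frac{1}{38} = 125 - \frac{5}{38} = \frac{4745}{38}$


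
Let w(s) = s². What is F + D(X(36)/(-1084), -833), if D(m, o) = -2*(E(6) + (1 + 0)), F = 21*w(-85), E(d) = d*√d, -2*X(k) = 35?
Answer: 151723 - 12*√6 ≈ 1.5169e+5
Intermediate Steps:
X(k) = -35/2 (X(k) = -½*35 = -35/2)
E(d) = d^(3/2)
F = 151725 (F = 21*(-85)² = 21*7225 = 151725)
D(m, o) = -2 - 12*√6 (D(m, o) = -2*(6^(3/2) + (1 + 0)) = -2*(6*√6 + 1) = -2*(1 + 6*√6) = -2 - 12*√6)
F + D(X(36)/(-1084), -833) = 151725 + (-2 - 12*√6) = 151723 - 12*√6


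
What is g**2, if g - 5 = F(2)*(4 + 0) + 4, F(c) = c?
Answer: 289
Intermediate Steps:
g = 17 (g = 5 + (2*(4 + 0) + 4) = 5 + (2*4 + 4) = 5 + (8 + 4) = 5 + 12 = 17)
g**2 = 17**2 = 289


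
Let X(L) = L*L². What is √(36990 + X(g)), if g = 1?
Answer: √36991 ≈ 192.33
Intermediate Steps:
X(L) = L³
√(36990 + X(g)) = √(36990 + 1³) = √(36990 + 1) = √36991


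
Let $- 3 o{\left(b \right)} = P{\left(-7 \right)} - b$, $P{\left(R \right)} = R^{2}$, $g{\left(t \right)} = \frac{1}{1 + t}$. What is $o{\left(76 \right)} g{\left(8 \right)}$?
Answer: $1$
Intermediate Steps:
$o{\left(b \right)} = - \frac{49}{3} + \frac{b}{3}$ ($o{\left(b \right)} = - \frac{\left(-7\right)^{2} - b}{3} = - \frac{49 - b}{3} = - \frac{49}{3} + \frac{b}{3}$)
$o{\left(76 \right)} g{\left(8 \right)} = \frac{- \frac{49}{3} + \frac{1}{3} \cdot 76}{1 + 8} = \frac{- \frac{49}{3} + \frac{76}{3}}{9} = 9 \cdot \frac{1}{9} = 1$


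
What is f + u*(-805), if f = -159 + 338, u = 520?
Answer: -418421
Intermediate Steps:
f = 179
f + u*(-805) = 179 + 520*(-805) = 179 - 418600 = -418421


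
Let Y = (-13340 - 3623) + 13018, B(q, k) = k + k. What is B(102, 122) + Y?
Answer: -3701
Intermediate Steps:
B(q, k) = 2*k
Y = -3945 (Y = -16963 + 13018 = -3945)
B(102, 122) + Y = 2*122 - 3945 = 244 - 3945 = -3701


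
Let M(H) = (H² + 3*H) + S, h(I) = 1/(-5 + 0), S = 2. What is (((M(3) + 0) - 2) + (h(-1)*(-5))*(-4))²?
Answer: 196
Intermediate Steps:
h(I) = -⅕ (h(I) = 1/(-5) = -⅕)
M(H) = 2 + H² + 3*H (M(H) = (H² + 3*H) + 2 = 2 + H² + 3*H)
(((M(3) + 0) - 2) + (h(-1)*(-5))*(-4))² = ((((2 + 3² + 3*3) + 0) - 2) - ⅕*(-5)*(-4))² = ((((2 + 9 + 9) + 0) - 2) + 1*(-4))² = (((20 + 0) - 2) - 4)² = ((20 - 2) - 4)² = (18 - 4)² = 14² = 196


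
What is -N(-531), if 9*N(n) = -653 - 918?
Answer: 1571/9 ≈ 174.56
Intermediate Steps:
N(n) = -1571/9 (N(n) = (-653 - 918)/9 = (1/9)*(-1571) = -1571/9)
-N(-531) = -1*(-1571/9) = 1571/9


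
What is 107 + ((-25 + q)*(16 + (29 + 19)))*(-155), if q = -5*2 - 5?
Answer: 396907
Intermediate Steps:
q = -15 (q = -10 - 5 = -15)
107 + ((-25 + q)*(16 + (29 + 19)))*(-155) = 107 + ((-25 - 15)*(16 + (29 + 19)))*(-155) = 107 - 40*(16 + 48)*(-155) = 107 - 40*64*(-155) = 107 - 2560*(-155) = 107 + 396800 = 396907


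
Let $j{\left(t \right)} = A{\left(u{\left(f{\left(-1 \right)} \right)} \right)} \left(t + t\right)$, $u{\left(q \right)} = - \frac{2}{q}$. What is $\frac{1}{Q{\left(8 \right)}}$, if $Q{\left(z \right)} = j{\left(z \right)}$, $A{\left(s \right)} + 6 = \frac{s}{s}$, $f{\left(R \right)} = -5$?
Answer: $- \frac{1}{80} \approx -0.0125$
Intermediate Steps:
$A{\left(s \right)} = -5$ ($A{\left(s \right)} = -6 + \frac{s}{s} = -6 + 1 = -5$)
$j{\left(t \right)} = - 10 t$ ($j{\left(t \right)} = - 5 \left(t + t\right) = - 5 \cdot 2 t = - 10 t$)
$Q{\left(z \right)} = - 10 z$
$\frac{1}{Q{\left(8 \right)}} = \frac{1}{\left(-10\right) 8} = \frac{1}{-80} = - \frac{1}{80}$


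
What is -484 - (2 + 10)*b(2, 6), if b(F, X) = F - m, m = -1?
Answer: -520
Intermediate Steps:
b(F, X) = 1 + F (b(F, X) = F - 1*(-1) = F + 1 = 1 + F)
-484 - (2 + 10)*b(2, 6) = -484 - (2 + 10)*(1 + 2) = -484 - 12*3 = -484 - 1*36 = -484 - 36 = -520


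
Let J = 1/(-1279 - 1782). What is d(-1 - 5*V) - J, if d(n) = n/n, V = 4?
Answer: 3062/3061 ≈ 1.0003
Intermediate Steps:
J = -1/3061 (J = 1/(-3061) = -1/3061 ≈ -0.00032669)
d(n) = 1
d(-1 - 5*V) - J = 1 - 1*(-1/3061) = 1 + 1/3061 = 3062/3061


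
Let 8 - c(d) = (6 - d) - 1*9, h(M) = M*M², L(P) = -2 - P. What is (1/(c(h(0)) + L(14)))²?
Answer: 1/25 ≈ 0.040000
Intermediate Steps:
h(M) = M³
c(d) = 11 + d (c(d) = 8 - ((6 - d) - 1*9) = 8 - ((6 - d) - 9) = 8 - (-3 - d) = 8 + (3 + d) = 11 + d)
(1/(c(h(0)) + L(14)))² = (1/((11 + 0³) + (-2 - 1*14)))² = (1/((11 + 0) + (-2 - 14)))² = (1/(11 - 16))² = (1/(-5))² = (-⅕)² = 1/25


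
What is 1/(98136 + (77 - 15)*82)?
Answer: 1/103220 ≈ 9.6880e-6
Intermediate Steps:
1/(98136 + (77 - 15)*82) = 1/(98136 + 62*82) = 1/(98136 + 5084) = 1/103220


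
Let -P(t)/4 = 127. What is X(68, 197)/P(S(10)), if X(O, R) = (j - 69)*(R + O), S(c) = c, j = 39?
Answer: 3975/254 ≈ 15.650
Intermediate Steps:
P(t) = -508 (P(t) = -4*127 = -508)
X(O, R) = -30*O - 30*R (X(O, R) = (39 - 69)*(R + O) = -30*(O + R) = -30*O - 30*R)
X(68, 197)/P(S(10)) = (-30*68 - 30*197)/(-508) = (-2040 - 5910)*(-1/508) = -7950*(-1/508) = 3975/254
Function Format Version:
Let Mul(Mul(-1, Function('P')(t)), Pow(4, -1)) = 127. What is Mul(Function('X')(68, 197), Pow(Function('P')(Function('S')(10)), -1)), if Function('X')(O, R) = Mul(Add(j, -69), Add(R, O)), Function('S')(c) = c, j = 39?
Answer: Rational(3975, 254) ≈ 15.650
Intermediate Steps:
Function('P')(t) = -508 (Function('P')(t) = Mul(-4, 127) = -508)
Function('X')(O, R) = Add(Mul(-30, O), Mul(-30, R)) (Function('X')(O, R) = Mul(Add(39, -69), Add(R, O)) = Mul(-30, Add(O, R)) = Add(Mul(-30, O), Mul(-30, R)))
Mul(Function('X')(68, 197), Pow(Function('P')(Function('S')(10)), -1)) = Mul(Add(Mul(-30, 68), Mul(-30, 197)), Pow(-508, -1)) = Mul(Add(-2040, -5910), Rational(-1, 508)) = Mul(-7950, Rational(-1, 508)) = Rational(3975, 254)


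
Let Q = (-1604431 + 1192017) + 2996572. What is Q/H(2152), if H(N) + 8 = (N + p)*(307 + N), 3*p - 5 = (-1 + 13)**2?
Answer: 7752474/16241671 ≈ 0.47732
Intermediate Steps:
p = 149/3 (p = 5/3 + (-1 + 13)**2/3 = 5/3 + (1/3)*12**2 = 5/3 + (1/3)*144 = 5/3 + 48 = 149/3 ≈ 49.667)
Q = 2584158 (Q = -412414 + 2996572 = 2584158)
H(N) = -8 + (307 + N)*(149/3 + N) (H(N) = -8 + (N + 149/3)*(307 + N) = -8 + (149/3 + N)*(307 + N) = -8 + (307 + N)*(149/3 + N))
Q/H(2152) = 2584158/(45719/3 + 2152**2 + (1070/3)*2152) = 2584158/(45719/3 + 4631104 + 2302640/3) = 2584158/(16241671/3) = 2584158*(3/16241671) = 7752474/16241671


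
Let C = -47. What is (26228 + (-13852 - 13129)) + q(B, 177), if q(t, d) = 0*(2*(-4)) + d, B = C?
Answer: -576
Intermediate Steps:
B = -47
q(t, d) = d (q(t, d) = 0*(-8) + d = 0 + d = d)
(26228 + (-13852 - 13129)) + q(B, 177) = (26228 + (-13852 - 13129)) + 177 = (26228 - 26981) + 177 = -753 + 177 = -576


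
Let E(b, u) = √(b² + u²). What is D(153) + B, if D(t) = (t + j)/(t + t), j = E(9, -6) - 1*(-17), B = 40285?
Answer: 362570/9 + √13/102 ≈ 40286.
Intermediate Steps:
j = 17 + 3*√13 (j = √(9² + (-6)²) - 1*(-17) = √(81 + 36) + 17 = √117 + 17 = 3*√13 + 17 = 17 + 3*√13 ≈ 27.817)
D(t) = (17 + t + 3*√13)/(2*t) (D(t) = (t + (17 + 3*√13))/(t + t) = (17 + t + 3*√13)/((2*t)) = (17 + t + 3*√13)*(1/(2*t)) = (17 + t + 3*√13)/(2*t))
D(153) + B = (½)*(17 + 153 + 3*√13)/153 + 40285 = (½)*(1/153)*(170 + 3*√13) + 40285 = (5/9 + √13/102) + 40285 = 362570/9 + √13/102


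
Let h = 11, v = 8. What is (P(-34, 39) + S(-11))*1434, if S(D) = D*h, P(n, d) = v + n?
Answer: -210798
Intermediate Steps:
P(n, d) = 8 + n
S(D) = 11*D (S(D) = D*11 = 11*D)
(P(-34, 39) + S(-11))*1434 = ((8 - 34) + 11*(-11))*1434 = (-26 - 121)*1434 = -147*1434 = -210798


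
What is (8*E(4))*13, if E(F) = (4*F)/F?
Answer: 416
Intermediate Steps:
E(F) = 4
(8*E(4))*13 = (8*4)*13 = 32*13 = 416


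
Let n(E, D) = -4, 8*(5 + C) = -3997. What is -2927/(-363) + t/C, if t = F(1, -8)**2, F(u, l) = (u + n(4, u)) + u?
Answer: 1073153/133221 ≈ 8.0554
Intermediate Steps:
C = -4037/8 (C = -5 + (1/8)*(-3997) = -5 - 3997/8 = -4037/8 ≈ -504.63)
F(u, l) = -4 + 2*u (F(u, l) = (u - 4) + u = (-4 + u) + u = -4 + 2*u)
t = 4 (t = (-4 + 2*1)**2 = (-4 + 2)**2 = (-2)**2 = 4)
-2927/(-363) + t/C = -2927/(-363) + 4/(-4037/8) = -2927*(-1/363) + 4*(-8/4037) = 2927/363 - 32/4037 = 1073153/133221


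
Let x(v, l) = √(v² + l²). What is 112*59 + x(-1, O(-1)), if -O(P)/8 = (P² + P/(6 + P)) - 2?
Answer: 6608 + √2329/5 ≈ 6617.6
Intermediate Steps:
O(P) = 16 - 8*P² - 8*P/(6 + P) (O(P) = -8*((P² + P/(6 + P)) - 2) = -8*(-2 + P² + P/(6 + P)) = 16 - 8*P² - 8*P/(6 + P))
x(v, l) = √(l² + v²)
112*59 + x(-1, O(-1)) = 112*59 + √((8*(12 - 1 - 1*(-1)³ - 6*(-1)²)/(6 - 1))² + (-1)²) = 6608 + √((8*(12 - 1 - 1*(-1) - 6*1)/5)² + 1) = 6608 + √((8*(⅕)*(12 - 1 + 1 - 6))² + 1) = 6608 + √((8*(⅕)*6)² + 1) = 6608 + √((48/5)² + 1) = 6608 + √(2304/25 + 1) = 6608 + √(2329/25) = 6608 + √2329/5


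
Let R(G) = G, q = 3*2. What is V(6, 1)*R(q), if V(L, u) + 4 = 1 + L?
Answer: 18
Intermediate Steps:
q = 6
V(L, u) = -3 + L (V(L, u) = -4 + (1 + L) = -3 + L)
V(6, 1)*R(q) = (-3 + 6)*6 = 3*6 = 18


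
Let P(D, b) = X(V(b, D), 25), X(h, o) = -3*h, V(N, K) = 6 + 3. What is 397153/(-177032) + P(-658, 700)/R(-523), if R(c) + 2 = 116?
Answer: -8342551/3363608 ≈ -2.4802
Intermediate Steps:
V(N, K) = 9
R(c) = 114 (R(c) = -2 + 116 = 114)
P(D, b) = -27 (P(D, b) = -3*9 = -27)
397153/(-177032) + P(-658, 700)/R(-523) = 397153/(-177032) - 27/114 = 397153*(-1/177032) - 27*1/114 = -397153/177032 - 9/38 = -8342551/3363608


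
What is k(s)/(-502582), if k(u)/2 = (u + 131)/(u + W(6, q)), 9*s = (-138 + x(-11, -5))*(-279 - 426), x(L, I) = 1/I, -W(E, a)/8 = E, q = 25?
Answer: -32870/8124991903 ≈ -4.0455e-6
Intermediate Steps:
W(E, a) = -8*E
s = 32477/3 (s = ((-138 + 1/(-5))*(-279 - 426))/9 = ((-138 - ⅕)*(-705))/9 = (-691/5*(-705))/9 = (⅑)*97431 = 32477/3 ≈ 10826.)
k(u) = 2*(131 + u)/(-48 + u) (k(u) = 2*((u + 131)/(u - 8*6)) = 2*((131 + u)/(u - 48)) = 2*((131 + u)/(-48 + u)) = 2*(131 + u)/(-48 + u))
k(s)/(-502582) = (2*(131 + 32477/3)/(-48 + 32477/3))/(-502582) = (2*(32870/3)/(32333/3))*(-1/502582) = (2*(3/32333)*(32870/3))*(-1/502582) = (65740/32333)*(-1/502582) = -32870/8124991903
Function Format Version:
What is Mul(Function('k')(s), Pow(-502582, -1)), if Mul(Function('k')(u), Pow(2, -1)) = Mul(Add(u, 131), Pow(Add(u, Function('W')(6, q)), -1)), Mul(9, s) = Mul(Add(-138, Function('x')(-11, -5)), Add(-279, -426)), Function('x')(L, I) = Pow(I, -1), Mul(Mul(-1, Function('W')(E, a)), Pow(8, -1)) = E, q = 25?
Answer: Rational(-32870, 8124991903) ≈ -4.0455e-6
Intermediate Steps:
Function('W')(E, a) = Mul(-8, E)
s = Rational(32477, 3) (s = Mul(Rational(1, 9), Mul(Add(-138, Pow(-5, -1)), Add(-279, -426))) = Mul(Rational(1, 9), Mul(Add(-138, Rational(-1, 5)), -705)) = Mul(Rational(1, 9), Mul(Rational(-691, 5), -705)) = Mul(Rational(1, 9), 97431) = Rational(32477, 3) ≈ 10826.)
Function('k')(u) = Mul(2, Pow(Add(-48, u), -1), Add(131, u)) (Function('k')(u) = Mul(2, Mul(Add(u, 131), Pow(Add(u, Mul(-8, 6)), -1))) = Mul(2, Mul(Add(131, u), Pow(Add(u, -48), -1))) = Mul(2, Mul(Add(131, u), Pow(Add(-48, u), -1))) = Mul(2, Mul(Pow(Add(-48, u), -1), Add(131, u))) = Mul(2, Pow(Add(-48, u), -1), Add(131, u)))
Mul(Function('k')(s), Pow(-502582, -1)) = Mul(Mul(2, Pow(Add(-48, Rational(32477, 3)), -1), Add(131, Rational(32477, 3))), Pow(-502582, -1)) = Mul(Mul(2, Pow(Rational(32333, 3), -1), Rational(32870, 3)), Rational(-1, 502582)) = Mul(Mul(2, Rational(3, 32333), Rational(32870, 3)), Rational(-1, 502582)) = Mul(Rational(65740, 32333), Rational(-1, 502582)) = Rational(-32870, 8124991903)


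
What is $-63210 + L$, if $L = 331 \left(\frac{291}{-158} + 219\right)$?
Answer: $\frac{1369761}{158} \approx 8669.4$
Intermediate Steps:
$L = \frac{11356941}{158}$ ($L = 331 \left(291 \left(- \frac{1}{158}\right) + 219\right) = 331 \left(- \frac{291}{158} + 219\right) = 331 \cdot \frac{34311}{158} = \frac{11356941}{158} \approx 71879.0$)
$-63210 + L = -63210 + \frac{11356941}{158} = \frac{1369761}{158}$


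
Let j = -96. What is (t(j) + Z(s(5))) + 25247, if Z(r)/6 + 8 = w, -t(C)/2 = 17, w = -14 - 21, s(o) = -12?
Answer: 24955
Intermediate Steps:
w = -35
t(C) = -34 (t(C) = -2*17 = -34)
Z(r) = -258 (Z(r) = -48 + 6*(-35) = -48 - 210 = -258)
(t(j) + Z(s(5))) + 25247 = (-34 - 258) + 25247 = -292 + 25247 = 24955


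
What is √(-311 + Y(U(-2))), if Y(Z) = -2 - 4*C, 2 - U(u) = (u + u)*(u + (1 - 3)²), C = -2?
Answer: I*√305 ≈ 17.464*I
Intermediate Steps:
U(u) = 2 - 2*u*(4 + u) (U(u) = 2 - (u + u)*(u + (1 - 3)²) = 2 - 2*u*(u + (-2)²) = 2 - 2*u*(u + 4) = 2 - 2*u*(4 + u))
Y(Z) = 6 (Y(Z) = -2 - 4*(-2) = -2 + 8 = 6)
√(-311 + Y(U(-2))) = √(-311 + 6) = √(-305) = I*√305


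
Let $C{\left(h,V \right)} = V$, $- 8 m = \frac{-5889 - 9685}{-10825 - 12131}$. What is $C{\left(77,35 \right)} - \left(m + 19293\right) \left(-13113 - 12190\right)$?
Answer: $\frac{44825599790275}{91824} \approx 4.8817 \cdot 10^{8}$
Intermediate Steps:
$m = - \frac{7787}{91824}$ ($m = - \frac{\left(-5889 - 9685\right) \frac{1}{-10825 - 12131}}{8} = - \frac{\left(-15574\right) \frac{1}{-22956}}{8} = - \frac{\left(-15574\right) \left(- \frac{1}{22956}\right)}{8} = \left(- \frac{1}{8}\right) \frac{7787}{11478} = - \frac{7787}{91824} \approx -0.084804$)
$C{\left(77,35 \right)} - \left(m + 19293\right) \left(-13113 - 12190\right) = 35 - \left(- \frac{7787}{91824} + 19293\right) \left(-13113 - 12190\right) = 35 - \frac{1771552645}{91824} \left(-25303\right) = 35 - - \frac{44825596576435}{91824} = 35 + \frac{44825596576435}{91824} = \frac{44825599790275}{91824}$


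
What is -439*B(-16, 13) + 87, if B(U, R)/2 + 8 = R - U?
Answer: -18351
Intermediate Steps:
B(U, R) = -16 - 2*U + 2*R (B(U, R) = -16 + 2*(R - U) = -16 + (-2*U + 2*R) = -16 - 2*U + 2*R)
-439*B(-16, 13) + 87 = -439*(-16 - 2*(-16) + 2*13) + 87 = -439*(-16 + 32 + 26) + 87 = -439*42 + 87 = -18438 + 87 = -18351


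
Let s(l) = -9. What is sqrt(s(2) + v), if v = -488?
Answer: I*sqrt(497) ≈ 22.293*I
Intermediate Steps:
sqrt(s(2) + v) = sqrt(-9 - 488) = sqrt(-497) = I*sqrt(497)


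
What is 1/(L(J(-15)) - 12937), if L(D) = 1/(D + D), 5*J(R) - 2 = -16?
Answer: -28/362241 ≈ -7.7297e-5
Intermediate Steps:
J(R) = -14/5 (J(R) = ⅖ + (⅕)*(-16) = ⅖ - 16/5 = -14/5)
L(D) = 1/(2*D)
1/(L(J(-15)) - 12937) = 1/(1/(2*(-14/5)) - 12937) = 1/((½)*(-5/14) - 12937) = 1/(-5/28 - 12937) = 1/(-362241/28) = -28/362241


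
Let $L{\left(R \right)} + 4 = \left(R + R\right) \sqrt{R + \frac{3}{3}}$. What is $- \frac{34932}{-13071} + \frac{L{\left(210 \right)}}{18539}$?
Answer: $\frac{215850688}{80774423} + \frac{420 \sqrt{211}}{18539} \approx 3.0013$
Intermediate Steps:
$L{\left(R \right)} = -4 + 2 R \sqrt{1 + R}$ ($L{\left(R \right)} = -4 + \left(R + R\right) \sqrt{R + \frac{3}{3}} = -4 + 2 R \sqrt{R + 3 \cdot \frac{1}{3}} = -4 + 2 R \sqrt{R + 1} = -4 + 2 R \sqrt{1 + R}$)
$- \frac{34932}{-13071} + \frac{L{\left(210 \right)}}{18539} = - \frac{34932}{-13071} + \frac{-4 + 2 \cdot 210 \sqrt{1 + 210}}{18539} = \left(-34932\right) \left(- \frac{1}{13071}\right) + \left(-4 + 2 \cdot 210 \sqrt{211}\right) \frac{1}{18539} = \frac{11644}{4357} + \left(-4 + 420 \sqrt{211}\right) \frac{1}{18539} = \frac{11644}{4357} - \left(\frac{4}{18539} - \frac{420 \sqrt{211}}{18539}\right) = \frac{215850688}{80774423} + \frac{420 \sqrt{211}}{18539}$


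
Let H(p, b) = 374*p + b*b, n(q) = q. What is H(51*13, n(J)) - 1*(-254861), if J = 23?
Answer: 503352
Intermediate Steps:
H(p, b) = b**2 + 374*p (H(p, b) = 374*p + b**2 = b**2 + 374*p)
H(51*13, n(J)) - 1*(-254861) = (23**2 + 374*(51*13)) - 1*(-254861) = (529 + 374*663) + 254861 = (529 + 247962) + 254861 = 248491 + 254861 = 503352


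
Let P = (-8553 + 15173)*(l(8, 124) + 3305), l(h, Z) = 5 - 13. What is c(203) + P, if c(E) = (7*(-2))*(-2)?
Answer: 21826168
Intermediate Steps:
l(h, Z) = -8
P = 21826140 (P = (-8553 + 15173)*(-8 + 3305) = 6620*3297 = 21826140)
c(E) = 28 (c(E) = -14*(-2) = 28)
c(203) + P = 28 + 21826140 = 21826168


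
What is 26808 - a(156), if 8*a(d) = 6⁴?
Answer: 26646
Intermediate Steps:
a(d) = 162 (a(d) = (⅛)*6⁴ = (⅛)*1296 = 162)
26808 - a(156) = 26808 - 1*162 = 26808 - 162 = 26646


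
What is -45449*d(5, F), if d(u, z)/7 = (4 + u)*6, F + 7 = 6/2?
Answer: -17179722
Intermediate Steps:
F = -4 (F = -7 + 6/2 = -7 + 6*(½) = -7 + 3 = -4)
d(u, z) = 168 + 42*u (d(u, z) = 7*((4 + u)*6) = 7*(24 + 6*u) = 168 + 42*u)
-45449*d(5, F) = -45449*(168 + 42*5) = -45449*(168 + 210) = -45449*378 = -17179722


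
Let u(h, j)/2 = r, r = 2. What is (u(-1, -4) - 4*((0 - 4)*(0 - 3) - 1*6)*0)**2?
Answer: 16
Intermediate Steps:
u(h, j) = 4 (u(h, j) = 2*2 = 4)
(u(-1, -4) - 4*((0 - 4)*(0 - 3) - 1*6)*0)**2 = (4 - 4*((0 - 4)*(0 - 3) - 1*6)*0)**2 = (4 - 4*(-4*(-3) - 6)*0)**2 = (4 - 4*(12 - 6)*0)**2 = (4 - 4*6*0)**2 = (4 - 24*0)**2 = (4 + 0)**2 = 4**2 = 16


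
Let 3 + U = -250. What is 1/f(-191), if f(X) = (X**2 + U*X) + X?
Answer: 1/84613 ≈ 1.1819e-5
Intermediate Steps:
U = -253 (U = -3 - 250 = -253)
f(X) = X**2 - 252*X (f(X) = (X**2 - 253*X) + X = X**2 - 252*X)
1/f(-191) = 1/(-191*(-252 - 191)) = 1/(-191*(-443)) = 1/84613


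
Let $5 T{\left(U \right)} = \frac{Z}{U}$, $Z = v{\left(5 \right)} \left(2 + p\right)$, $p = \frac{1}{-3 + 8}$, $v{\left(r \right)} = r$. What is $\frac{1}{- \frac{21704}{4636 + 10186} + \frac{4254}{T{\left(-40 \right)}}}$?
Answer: $- \frac{81521}{6305398172} \approx -1.2929 \cdot 10^{-5}$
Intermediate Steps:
$p = \frac{1}{5} \approx 0.2$
$Z = 11$ ($Z = 5 \left(2 + \frac{1}{5}\right) = 5 \cdot \frac{11}{5} = 11$)
$T{\left(U \right)} = \frac{11}{5 U}$ ($T{\left(U \right)} = \frac{11 \frac{1}{U}}{5} = \frac{11}{5 U}$)
$\frac{1}{- \frac{21704}{4636 + 10186} + \frac{4254}{T{\left(-40 \right)}}} = \frac{1}{- \frac{21704}{4636 + 10186} + \frac{4254}{\frac{11}{5} \frac{1}{-40}}} = \frac{1}{- \frac{21704}{14822} + \frac{4254}{\frac{11}{5} \left(- \frac{1}{40}\right)}} = \frac{1}{\left(-21704\right) \frac{1}{14822} + \frac{4254}{- \frac{11}{200}}} = \frac{1}{- \frac{10852}{7411} + 4254 \left(- \frac{200}{11}\right)} = \frac{1}{- \frac{10852}{7411} - \frac{850800}{11}} = \frac{1}{- \frac{6305398172}{81521}} = - \frac{81521}{6305398172}$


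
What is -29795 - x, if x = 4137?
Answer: -33932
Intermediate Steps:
-29795 - x = -29795 - 1*4137 = -29795 - 4137 = -33932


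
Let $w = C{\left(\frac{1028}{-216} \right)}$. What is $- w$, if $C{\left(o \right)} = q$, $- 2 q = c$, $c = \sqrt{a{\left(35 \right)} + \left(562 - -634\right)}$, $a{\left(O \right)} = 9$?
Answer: $\frac{\sqrt{1205}}{2} \approx 17.357$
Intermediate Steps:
$c = \sqrt{1205}$ ($c = \sqrt{9 + \left(562 - -634\right)} = \sqrt{9 + \left(562 + 634\right)} = \sqrt{9 + 1196} = \sqrt{1205} \approx 34.713$)
$q = - \frac{\sqrt{1205}}{2} \approx -17.357$
$C{\left(o \right)} = - \frac{\sqrt{1205}}{2}$
$w = - \frac{\sqrt{1205}}{2} \approx -17.357$
$- w = - \frac{\left(-1\right) \sqrt{1205}}{2} = \frac{\sqrt{1205}}{2}$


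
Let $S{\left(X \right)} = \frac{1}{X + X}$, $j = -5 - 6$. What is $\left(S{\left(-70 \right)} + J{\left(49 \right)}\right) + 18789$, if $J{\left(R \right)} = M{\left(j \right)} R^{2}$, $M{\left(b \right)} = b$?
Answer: $- \frac{1067081}{140} \approx -7622.0$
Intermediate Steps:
$j = -11$ ($j = -5 - 6 = -11$)
$J{\left(R \right)} = - 11 R^{2}$
$S{\left(X \right)} = \frac{1}{2 X}$
$\left(S{\left(-70 \right)} + J{\left(49 \right)}\right) + 18789 = \left(\frac{1}{2 \left(-70\right)} - 11 \cdot 49^{2}\right) + 18789 = \left(\frac{1}{2} \left(- \frac{1}{70}\right) - 26411\right) + 18789 = \left(- \frac{1}{140} - 26411\right) + 18789 = - \frac{3697541}{140} + 18789 = - \frac{1067081}{140}$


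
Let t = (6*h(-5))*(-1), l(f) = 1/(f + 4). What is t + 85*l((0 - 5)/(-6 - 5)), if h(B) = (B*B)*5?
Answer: -35815/49 ≈ -730.92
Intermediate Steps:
h(B) = 5*B² (h(B) = B²*5 = 5*B²)
l(f) = 1/(4 + f)
t = -750 (t = (6*(5*(-5)²))*(-1) = (6*(5*25))*(-1) = (6*125)*(-1) = 750*(-1) = -750)
t + 85*l((0 - 5)/(-6 - 5)) = -750 + 85/(4 + (0 - 5)/(-6 - 5)) = -750 + 85/(4 - 5/(-11)) = -750 + 85/(4 - 5*(-1/11)) = -750 + 85/(4 + 5/11) = -750 + 85/(49/11) = -750 + 85*(11/49) = -750 + 935/49 = -35815/49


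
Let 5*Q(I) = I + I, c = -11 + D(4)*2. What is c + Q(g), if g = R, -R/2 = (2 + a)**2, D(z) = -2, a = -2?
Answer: -15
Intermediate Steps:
R = 0 (R = -2*(2 - 2)**2 = -2*0**2 = -2*0 = 0)
c = -15 (c = -11 - 2*2 = -11 - 4 = -15)
g = 0
Q(I) = 2*I/5 (Q(I) = (I + I)/5 = (2*I)/5 = 2*I/5)
c + Q(g) = -15 + (2/5)*0 = -15 + 0 = -15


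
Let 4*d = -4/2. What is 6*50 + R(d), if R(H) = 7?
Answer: 307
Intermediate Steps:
d = -1/2 (d = (-4/2)/4 = (-4*1/2)/4 = (1/4)*(-2) = -1/2 ≈ -0.50000)
6*50 + R(d) = 6*50 + 7 = 300 + 7 = 307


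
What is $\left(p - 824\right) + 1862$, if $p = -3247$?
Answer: $-2209$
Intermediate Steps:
$\left(p - 824\right) + 1862 = \left(-3247 - 824\right) + 1862 = -4071 + 1862 = -2209$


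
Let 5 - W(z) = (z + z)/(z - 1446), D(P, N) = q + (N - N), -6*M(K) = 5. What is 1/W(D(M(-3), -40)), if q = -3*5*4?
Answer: 251/1235 ≈ 0.20324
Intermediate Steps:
M(K) = -⅚ (M(K) = -⅙*5 = -⅚)
q = -60 (q = -15*4 = -60)
D(P, N) = -60 (D(P, N) = -60 + (N - N) = -60 + 0 = -60)
W(z) = 5 - 2*z/(-1446 + z) (W(z) = 5 - (z + z)/(z - 1446) = 5 - 2*z/(-1446 + z))
1/W(D(M(-3), -40)) = 1/(3*(-2410 - 60)/(-1446 - 60)) = 1/(3*(-2470)/(-1506)) = 1/(3*(-1/1506)*(-2470)) = 1/(1235/251) = 251/1235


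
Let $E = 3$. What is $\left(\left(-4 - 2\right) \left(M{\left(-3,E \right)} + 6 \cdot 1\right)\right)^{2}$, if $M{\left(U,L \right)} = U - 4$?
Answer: $36$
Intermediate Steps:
$M{\left(U,L \right)} = -4 + U$
$\left(\left(-4 - 2\right) \left(M{\left(-3,E \right)} + 6 \cdot 1\right)\right)^{2} = \left(\left(-4 - 2\right) \left(\left(-4 - 3\right) + 6 \cdot 1\right)\right)^{2} = \left(- 6 \left(-7 + 6\right)\right)^{2} = \left(\left(-6\right) \left(-1\right)\right)^{2} = 6^{2} = 36$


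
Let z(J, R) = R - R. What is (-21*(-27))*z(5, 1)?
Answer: 0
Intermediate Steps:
z(J, R) = 0
(-21*(-27))*z(5, 1) = -21*(-27)*0 = 567*0 = 0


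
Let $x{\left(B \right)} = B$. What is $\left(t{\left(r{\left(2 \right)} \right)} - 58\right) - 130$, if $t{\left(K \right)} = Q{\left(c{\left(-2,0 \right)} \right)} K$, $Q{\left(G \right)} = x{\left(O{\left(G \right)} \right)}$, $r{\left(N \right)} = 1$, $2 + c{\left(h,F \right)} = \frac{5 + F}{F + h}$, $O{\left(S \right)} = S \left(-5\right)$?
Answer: $- \frac{331}{2} \approx -165.5$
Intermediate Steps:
$O{\left(S \right)} = - 5 S$
$c{\left(h,F \right)} = -2 + \frac{5 + F}{F + h}$
$Q{\left(G \right)} = - 5 G$
$t{\left(K \right)} = \frac{45 K}{2}$ ($t{\left(K \right)} = - 5 \frac{5 - 0 - -4}{0 - 2} K = - 5 \frac{5 + 0 + 4}{-2} K = - 5 \left(\left(- \frac{1}{2}\right) 9\right) K = \left(-5\right) \left(- \frac{9}{2}\right) K = \frac{45 K}{2}$)
$\left(t{\left(r{\left(2 \right)} \right)} - 58\right) - 130 = \left(\frac{45}{2} \cdot 1 - 58\right) - 130 = \left(\frac{45}{2} - 58\right) - 130 = - \frac{71}{2} - 130 = - \frac{331}{2}$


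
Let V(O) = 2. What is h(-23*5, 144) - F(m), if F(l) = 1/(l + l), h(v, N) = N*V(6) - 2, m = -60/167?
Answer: 34487/120 ≈ 287.39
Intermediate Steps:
m = -60/167 (m = -60*1/167 = -60/167 ≈ -0.35928)
h(v, N) = -2 + 2*N (h(v, N) = N*2 - 2 = 2*N - 2 = -2 + 2*N)
F(l) = 1/(2*l)
h(-23*5, 144) - F(m) = (-2 + 2*144) - 1/(2*(-60/167)) = (-2 + 288) - (-167)/(2*60) = 286 - 1*(-167/120) = 286 + 167/120 = 34487/120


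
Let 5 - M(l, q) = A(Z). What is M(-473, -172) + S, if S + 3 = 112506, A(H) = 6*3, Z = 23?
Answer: 112490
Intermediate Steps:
A(H) = 18
M(l, q) = -13 (M(l, q) = 5 - 1*18 = 5 - 18 = -13)
S = 112503 (S = -3 + 112506 = 112503)
M(-473, -172) + S = -13 + 112503 = 112490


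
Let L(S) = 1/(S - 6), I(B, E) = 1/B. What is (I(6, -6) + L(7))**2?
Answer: 49/36 ≈ 1.3611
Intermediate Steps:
L(S) = 1/(-6 + S)
(I(6, -6) + L(7))**2 = (1/6 + 1/(-6 + 7))**2 = (1/6 + 1/1)**2 = (1/6 + 1)**2 = (7/6)**2 = 49/36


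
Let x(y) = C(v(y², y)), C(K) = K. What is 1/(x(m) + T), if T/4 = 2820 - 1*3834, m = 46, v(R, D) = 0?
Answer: -1/4056 ≈ -0.00024655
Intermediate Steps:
T = -4056 (T = 4*(2820 - 1*3834) = 4*(2820 - 3834) = 4*(-1014) = -4056)
x(y) = 0
1/(x(m) + T) = 1/(0 - 4056) = 1/(-4056) = -1/4056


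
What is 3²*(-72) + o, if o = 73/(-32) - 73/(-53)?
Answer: -1100541/1696 ≈ -648.90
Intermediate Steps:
o = -1533/1696 (o = 73*(-1/32) - 73*(-1/53) = -73/32 + 73/53 = -1533/1696 ≈ -0.90389)
3²*(-72) + o = 3²*(-72) - 1533/1696 = 9*(-72) - 1533/1696 = -648 - 1533/1696 = -1100541/1696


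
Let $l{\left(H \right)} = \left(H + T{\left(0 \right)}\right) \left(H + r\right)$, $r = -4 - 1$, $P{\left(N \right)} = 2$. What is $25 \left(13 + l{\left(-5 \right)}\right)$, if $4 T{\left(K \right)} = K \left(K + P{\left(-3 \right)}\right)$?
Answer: $1575$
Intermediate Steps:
$r = -5$
$T{\left(K \right)} = \frac{K \left(2 + K\right)}{4}$ ($T{\left(K \right)} = \frac{K \left(K + 2\right)}{4} = \frac{K \left(2 + K\right)}{4}$)
$l{\left(H \right)} = H \left(-5 + H\right)$ ($l{\left(H \right)} = \left(H + \frac{1}{4} \cdot 0 \left(2 + 0\right)\right) \left(H - 5\right) = \left(H + \frac{1}{4} \cdot 0 \cdot 2\right) \left(-5 + H\right) = \left(H + 0\right) \left(-5 + H\right) = H \left(-5 + H\right)$)
$25 \left(13 + l{\left(-5 \right)}\right) = 25 \left(13 - 5 \left(-5 - 5\right)\right) = 25 \left(13 - -50\right) = 25 \left(13 + 50\right) = 25 \cdot 63 = 1575$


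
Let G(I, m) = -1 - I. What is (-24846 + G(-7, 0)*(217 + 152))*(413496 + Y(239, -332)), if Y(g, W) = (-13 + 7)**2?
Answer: -9359056224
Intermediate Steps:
Y(g, W) = 36 (Y(g, W) = (-6)**2 = 36)
(-24846 + G(-7, 0)*(217 + 152))*(413496 + Y(239, -332)) = (-24846 + (-1 - 1*(-7))*(217 + 152))*(413496 + 36) = (-24846 + (-1 + 7)*369)*413532 = (-24846 + 6*369)*413532 = (-24846 + 2214)*413532 = -22632*413532 = -9359056224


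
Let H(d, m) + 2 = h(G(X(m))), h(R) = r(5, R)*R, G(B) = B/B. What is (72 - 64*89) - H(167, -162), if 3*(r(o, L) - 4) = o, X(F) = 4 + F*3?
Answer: -16883/3 ≈ -5627.7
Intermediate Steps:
X(F) = 4 + 3*F
r(o, L) = 4 + o/3
G(B) = 1
h(R) = 17*R/3 (h(R) = (4 + (⅓)*5)*R = (4 + 5/3)*R = 17*R/3)
H(d, m) = 11/3 (H(d, m) = -2 + (17/3)*1 = -2 + 17/3 = 11/3)
(72 - 64*89) - H(167, -162) = (72 - 64*89) - 1*11/3 = (72 - 5696) - 11/3 = -5624 - 11/3 = -16883/3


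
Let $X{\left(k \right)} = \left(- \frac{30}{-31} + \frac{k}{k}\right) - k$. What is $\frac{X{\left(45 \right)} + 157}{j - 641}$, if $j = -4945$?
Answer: $- \frac{3533}{173166} \approx -0.020402$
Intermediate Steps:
$X{\left(k \right)} = \frac{61}{31} - k$ ($X{\left(k \right)} = \left(\left(-30\right) \left(- \frac{1}{31}\right) + 1\right) - k = \left(\frac{30}{31} + 1\right) - k = \frac{61}{31} - k$)
$\frac{X{\left(45 \right)} + 157}{j - 641} = \frac{\left(\frac{61}{31} - 45\right) + 157}{-4945 - 641} = \frac{\left(\frac{61}{31} - 45\right) + 157}{-5586} = \left(- \frac{1334}{31} + 157\right) \left(- \frac{1}{5586}\right) = \frac{3533}{31} \left(- \frac{1}{5586}\right) = - \frac{3533}{173166}$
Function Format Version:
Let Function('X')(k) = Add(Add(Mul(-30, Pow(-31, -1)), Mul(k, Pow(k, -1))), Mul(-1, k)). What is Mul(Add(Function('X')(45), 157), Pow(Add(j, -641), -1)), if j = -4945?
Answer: Rational(-3533, 173166) ≈ -0.020402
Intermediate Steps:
Function('X')(k) = Add(Rational(61, 31), Mul(-1, k)) (Function('X')(k) = Add(Add(Mul(-30, Rational(-1, 31)), 1), Mul(-1, k)) = Add(Add(Rational(30, 31), 1), Mul(-1, k)) = Add(Rational(61, 31), Mul(-1, k)))
Mul(Add(Function('X')(45), 157), Pow(Add(j, -641), -1)) = Mul(Add(Add(Rational(61, 31), Mul(-1, 45)), 157), Pow(Add(-4945, -641), -1)) = Mul(Add(Add(Rational(61, 31), -45), 157), Pow(-5586, -1)) = Mul(Add(Rational(-1334, 31), 157), Rational(-1, 5586)) = Mul(Rational(3533, 31), Rational(-1, 5586)) = Rational(-3533, 173166)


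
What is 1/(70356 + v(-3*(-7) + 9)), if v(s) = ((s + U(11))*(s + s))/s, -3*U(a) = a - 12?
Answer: 3/211250 ≈ 1.4201e-5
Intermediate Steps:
U(a) = 4 - a/3 (U(a) = -(a - 12)/3 = -(-12 + a)/3 = 4 - a/3)
v(s) = ⅔ + 2*s (v(s) = ((s + (4 - ⅓*11))*(s + s))/s = ((s + (4 - 11/3))*(2*s))/s = ((s + ⅓)*(2*s))/s = ((⅓ + s)*(2*s))/s = (2*s*(⅓ + s))/s = ⅔ + 2*s)
1/(70356 + v(-3*(-7) + 9)) = 1/(70356 + (⅔ + 2*(-3*(-7) + 9))) = 1/(70356 + (⅔ + 2*(21 + 9))) = 1/(70356 + (⅔ + 2*30)) = 1/(70356 + (⅔ + 60)) = 1/(70356 + 182/3) = 1/(211250/3) = 3/211250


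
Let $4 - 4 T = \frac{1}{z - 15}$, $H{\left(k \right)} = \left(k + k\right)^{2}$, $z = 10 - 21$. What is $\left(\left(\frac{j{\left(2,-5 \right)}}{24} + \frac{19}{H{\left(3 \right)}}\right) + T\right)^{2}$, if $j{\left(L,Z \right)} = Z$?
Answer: $\frac{96721}{54756} \approx 1.7664$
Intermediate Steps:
$z = -11$
$H{\left(k \right)} = 4 k^{2}$ ($H{\left(k \right)} = \left(2 k\right)^{2} = 4 k^{2}$)
$T = \frac{105}{104}$ ($T = 1 - \frac{1}{4 \left(-11 - 15\right)} = 1 - \frac{1}{4 \left(-26\right)} = 1 - - \frac{1}{104} = 1 + \frac{1}{104} = \frac{105}{104} \approx 1.0096$)
$\left(\left(\frac{j{\left(2,-5 \right)}}{24} + \frac{19}{H{\left(3 \right)}}\right) + T\right)^{2} = \left(\left(- \frac{5}{24} + \frac{19}{4 \cdot 3^{2}}\right) + \frac{105}{104}\right)^{2} = \left(\left(\left(-5\right) \frac{1}{24} + \frac{19}{4 \cdot 9}\right) + \frac{105}{104}\right)^{2} = \left(\left(- \frac{5}{24} + \frac{19}{36}\right) + \frac{105}{104}\right)^{2} = \left(\frac{23}{72} + \frac{105}{104}\right)^{2} = \left(\frac{311}{234}\right)^{2} = \frac{96721}{54756}$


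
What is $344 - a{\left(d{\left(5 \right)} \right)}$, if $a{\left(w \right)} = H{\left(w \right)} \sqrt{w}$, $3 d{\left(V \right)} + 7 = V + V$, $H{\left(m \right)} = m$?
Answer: $343$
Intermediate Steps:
$d{\left(V \right)} = - \frac{7}{3} + \frac{2 V}{3}$ ($d{\left(V \right)} = - \frac{7}{3} + \frac{V + V}{3} = - \frac{7}{3} + \frac{2 V}{3}$)
$a{\left(w \right)} = w^{\frac{3}{2}}$ ($a{\left(w \right)} = w \sqrt{w} = w^{\frac{3}{2}}$)
$344 - a{\left(d{\left(5 \right)} \right)} = 344 - \left(- \frac{7}{3} + \frac{2}{3} \cdot 5\right)^{\frac{3}{2}} = 344 - \left(- \frac{7}{3} + \frac{10}{3}\right)^{\frac{3}{2}} = 344 - 1^{\frac{3}{2}} = 344 - 1 = 343$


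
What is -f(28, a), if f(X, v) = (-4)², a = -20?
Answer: -16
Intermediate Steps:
f(X, v) = 16
-f(28, a) = -1*16 = -16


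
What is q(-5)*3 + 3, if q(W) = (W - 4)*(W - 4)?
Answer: 246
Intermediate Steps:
q(W) = (-4 + W)**2 (q(W) = (-4 + W)*(-4 + W) = (-4 + W)**2)
q(-5)*3 + 3 = (-4 - 5)**2*3 + 3 = (-9)**2*3 + 3 = 81*3 + 3 = 243 + 3 = 246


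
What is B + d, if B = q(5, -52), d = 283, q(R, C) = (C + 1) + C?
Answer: 180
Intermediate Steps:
q(R, C) = 1 + 2*C (q(R, C) = (1 + C) + C = 1 + 2*C)
B = -103 (B = 1 + 2*(-52) = 1 - 104 = -103)
B + d = -103 + 283 = 180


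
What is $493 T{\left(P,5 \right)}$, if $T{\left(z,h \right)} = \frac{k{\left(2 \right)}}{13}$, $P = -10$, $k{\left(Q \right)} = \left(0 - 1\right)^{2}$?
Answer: $\frac{493}{13} \approx 37.923$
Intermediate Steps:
$k{\left(Q \right)} = 1$ ($k{\left(Q \right)} = \left(-1\right)^{2} = 1$)
$T{\left(z,h \right)} = \frac{1}{13}$ ($T{\left(z,h \right)} = 1 \cdot \frac{1}{13} = \frac{1}{13}$)
$493 T{\left(P,5 \right)} = 493 \cdot \frac{1}{13} = \frac{493}{13}$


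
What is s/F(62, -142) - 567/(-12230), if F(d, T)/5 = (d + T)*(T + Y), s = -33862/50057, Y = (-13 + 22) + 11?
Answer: 69232151747/1493760948400 ≈ 0.046348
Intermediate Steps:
Y = 20 (Y = 9 + 11 = 20)
s = -33862/50057 (s = -33862*1/50057 = -33862/50057 ≈ -0.67647)
F(d, T) = 5*(20 + T)*(T + d) (F(d, T) = 5*((d + T)*(T + 20)) = 5*((T + d)*(20 + T)) = 5*((20 + T)*(T + d)) = 5*(20 + T)*(T + d))
s/F(62, -142) - 567/(-12230) = -33862/(50057*(5*(-142)**2 + 100*(-142) + 100*62 + 5*(-142)*62)) - 567/(-12230) = -33862/(50057*(5*20164 - 14200 + 6200 - 44020)) - 567*(-1/12230) = -33862/(50057*(100820 - 14200 + 6200 - 44020)) + 567/12230 = -33862/50057/48800 + 567/12230 = -33862/50057*1/48800 + 567/12230 = -16931/1221390800 + 567/12230 = 69232151747/1493760948400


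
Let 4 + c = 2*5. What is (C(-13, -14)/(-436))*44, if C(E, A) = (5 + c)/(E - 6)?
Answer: 121/2071 ≈ 0.058426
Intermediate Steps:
c = 6 (c = -4 + 2*5 = -4 + 10 = 6)
C(E, A) = 11/(-6 + E) (C(E, A) = (5 + 6)/(E - 6) = 11/(-6 + E))
(C(-13, -14)/(-436))*44 = ((11/(-6 - 13))/(-436))*44 = ((11/(-19))*(-1/436))*44 = ((11*(-1/19))*(-1/436))*44 = -11/19*(-1/436)*44 = (11/8284)*44 = 121/2071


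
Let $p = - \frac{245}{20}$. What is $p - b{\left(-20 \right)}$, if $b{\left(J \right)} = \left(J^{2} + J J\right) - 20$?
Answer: $- \frac{3169}{4} \approx -792.25$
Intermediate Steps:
$b{\left(J \right)} = -20 + 2 J^{2}$ ($b{\left(J \right)} = \left(J^{2} + J^{2}\right) - 20 = 2 J^{2} - 20 = -20 + 2 J^{2}$)
$p = - \frac{49}{4}$ ($p = \left(-245\right) \frac{1}{20} = - \frac{49}{4} \approx -12.25$)
$p - b{\left(-20 \right)} = - \frac{49}{4} - \left(-20 + 2 \left(-20\right)^{2}\right) = - \frac{49}{4} - \left(-20 + 2 \cdot 400\right) = - \frac{49}{4} - \left(-20 + 800\right) = - \frac{49}{4} - 780 = - \frac{3169}{4}$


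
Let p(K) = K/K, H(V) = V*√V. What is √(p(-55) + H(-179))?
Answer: √(1 - 179*I*√179) ≈ 34.611 - 34.597*I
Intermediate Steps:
H(V) = V^(3/2)
p(K) = 1
√(p(-55) + H(-179)) = √(1 + (-179)^(3/2)) = √(1 - 179*I*√179)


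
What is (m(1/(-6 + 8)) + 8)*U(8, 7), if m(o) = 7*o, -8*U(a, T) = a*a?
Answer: -92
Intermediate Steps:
U(a, T) = -a**2/8 (U(a, T) = -a*a/8 = -a**2/8)
(m(1/(-6 + 8)) + 8)*U(8, 7) = (7/(-6 + 8) + 8)*(-1/8*8**2) = (7/2 + 8)*(-1/8*64) = (7*(1/2) + 8)*(-8) = (7/2 + 8)*(-8) = (23/2)*(-8) = -92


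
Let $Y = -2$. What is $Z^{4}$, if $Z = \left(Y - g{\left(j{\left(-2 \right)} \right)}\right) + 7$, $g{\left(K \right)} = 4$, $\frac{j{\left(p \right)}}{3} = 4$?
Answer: $1$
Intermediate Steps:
$j{\left(p \right)} = 12$ ($j{\left(p \right)} = 3 \cdot 4 = 12$)
$Z = 1$ ($Z = \left(-2 - 4\right) + 7 = -6 + 7 = 1$)
$Z^{4} = 1^{4} = 1$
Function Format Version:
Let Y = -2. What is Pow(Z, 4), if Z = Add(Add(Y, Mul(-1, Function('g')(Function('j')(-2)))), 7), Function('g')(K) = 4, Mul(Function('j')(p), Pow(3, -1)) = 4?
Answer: 1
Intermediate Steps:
Function('j')(p) = 12 (Function('j')(p) = Mul(3, 4) = 12)
Z = 1 (Z = Add(Add(-2, Mul(-1, 4)), 7) = Add(Add(-2, -4), 7) = Add(-6, 7) = 1)
Pow(Z, 4) = Pow(1, 4) = 1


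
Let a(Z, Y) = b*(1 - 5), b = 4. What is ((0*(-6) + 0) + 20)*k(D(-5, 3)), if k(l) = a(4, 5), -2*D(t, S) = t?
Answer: -320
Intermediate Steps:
a(Z, Y) = -16 (a(Z, Y) = 4*(1 - 5) = 4*(-4) = -16)
D(t, S) = -t/2
k(l) = -16
((0*(-6) + 0) + 20)*k(D(-5, 3)) = ((0*(-6) + 0) + 20)*(-16) = ((0 + 0) + 20)*(-16) = (0 + 20)*(-16) = 20*(-16) = -320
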